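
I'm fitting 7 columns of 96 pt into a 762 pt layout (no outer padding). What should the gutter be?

7·96 + 6g = 762 → 6g = 90 → g = 15 pt.

15 pt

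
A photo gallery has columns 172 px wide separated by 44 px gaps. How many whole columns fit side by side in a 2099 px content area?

k columns need k·172 + (k−1)·44 = k·216 − 44.
k·216 − 44 ≤ 2099 → k ≤ 2143 / 216 ≈ 9.92, so k = 9.

9 columns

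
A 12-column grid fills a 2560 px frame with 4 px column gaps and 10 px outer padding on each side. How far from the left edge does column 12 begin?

Content = 2560 − 2·10 = 2540 px.
Subtracting 11 column gaps of 4 leaves 2496 for 12 columns, so c = 208 px.
Before column 12: the margin + 11 columns + 11 column gaps.
Offset = 10 + 11·(208 + 4) = 10 + 2332 = 2342 px.

2342 px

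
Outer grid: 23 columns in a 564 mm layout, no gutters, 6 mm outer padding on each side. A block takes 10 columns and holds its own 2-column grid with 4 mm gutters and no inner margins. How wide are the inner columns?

Take off 12 mm of margins, leaving 552 mm.
552 / 23 = 24 mm per column.
10-column span = 10·24 = 240 mm.
Subtracting 1 gutter of 4 leaves 236 for 2 columns, so d = 118 mm.

118 mm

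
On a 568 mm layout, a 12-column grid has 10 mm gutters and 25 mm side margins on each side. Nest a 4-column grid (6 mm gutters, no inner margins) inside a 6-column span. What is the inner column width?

Take off 50 mm of margins, leaving 518 mm.
12c + 11·10 = 518 → 12c = 408 → c = 34 mm.
6 columns plus 5 gutters: 204 + 50 = 254 mm.
4 columns + 3 gutters: 4d + 3·6 = 254.
4d = 254 − 18 = 236, so d = 59 mm.

59 mm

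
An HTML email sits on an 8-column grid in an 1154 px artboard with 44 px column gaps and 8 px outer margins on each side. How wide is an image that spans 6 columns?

842.5 px

Take off 16 px of margins, leaving 1138 px.
8 columns + 7 column gaps: 8c + 7·44 = 1138.
8c = 1138 − 308 = 830, so c = 103.75 px.
6-column span = 6·103.75 + 5·44 = 842.5 px.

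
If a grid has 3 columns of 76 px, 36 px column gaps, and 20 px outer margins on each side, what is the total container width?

Total width: 2·20 + 3·76 + 2·36 = 340 px.

340 px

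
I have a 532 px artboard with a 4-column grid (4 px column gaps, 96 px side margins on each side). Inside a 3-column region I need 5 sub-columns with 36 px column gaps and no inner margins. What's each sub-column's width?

Subtract both margins: 532 − 2·96 = 340 px.
4c + 3·4 = 340 → 4c = 328 → c = 82 px.
3 columns plus 2 column gaps: 246 + 8 = 254 px.
Subtracting 4 column gaps of 36 leaves 110 for 5 columns, so d = 22 px.

22 px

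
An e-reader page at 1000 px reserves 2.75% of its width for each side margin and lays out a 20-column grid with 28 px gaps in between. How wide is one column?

1000 × (1 − 2·2.75%) = 1000 × 94.5% = 945 px for the columns.
20c + 19·28 = 945 → 20c = 413 → c = 20.65 px.

20.65 px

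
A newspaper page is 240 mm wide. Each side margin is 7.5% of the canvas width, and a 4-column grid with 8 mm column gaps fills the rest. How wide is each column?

Margins: 7.5% × 240 = 18 mm each, so content = 240 − 36 = 204 mm.
4c + 3·8 = 204 → 4c = 180 → c = 45 mm.

45 mm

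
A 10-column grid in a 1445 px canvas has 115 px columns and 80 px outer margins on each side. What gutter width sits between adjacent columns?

15 px

Inside the margins: 1445 − 160 = 1285 px.
10 columns take 10·115 = 1150 px; remaining 135 splits into 9 gutters.
g = 135 / 9 = 15 px.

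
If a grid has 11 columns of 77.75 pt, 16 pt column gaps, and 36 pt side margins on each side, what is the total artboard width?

1087.25 pt

Total width: 2·36 + 11·77.75 + 10·16 = 1087.25 pt.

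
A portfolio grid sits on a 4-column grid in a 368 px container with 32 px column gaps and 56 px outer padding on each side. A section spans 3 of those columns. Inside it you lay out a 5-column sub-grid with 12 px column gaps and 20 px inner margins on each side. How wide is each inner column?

19.2 px

Take off 112 px of margins, leaving 256 px.
4c + 3·32 = 256 → 4c = 160 → c = 40 px.
Span of 3: 3·40 + 2·32 = 120 + 64 = 184 px.
Inner content = 184 − 2·20 = 144 px.
5d + 4·12 = 144 → 5d = 96 → d = 19.2 px.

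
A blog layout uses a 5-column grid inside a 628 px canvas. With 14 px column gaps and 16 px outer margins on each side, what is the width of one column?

Content width = 628 − 2·16 = 596 px.
Subtracting 4 column gaps of 14 leaves 540 for 5 columns, so c = 108 px.

108 px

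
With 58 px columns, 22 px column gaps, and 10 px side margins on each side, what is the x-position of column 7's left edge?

490 px

Column 7 starts at margin + 6·(column + gutter) = 10 + 6·80 = 490 px.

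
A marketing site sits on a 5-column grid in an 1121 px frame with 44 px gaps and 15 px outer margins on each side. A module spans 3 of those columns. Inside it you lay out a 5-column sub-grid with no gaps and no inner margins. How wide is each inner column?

127.4 px

Inside the margins: 1121 − 30 = 1091 px.
5 columns + 4 gaps: 5c + 4·44 = 1091.
5c = 1091 − 176 = 915, so c = 183 px.
3 columns plus 2 gaps: 549 + 88 = 637 px.
637 / 5 = 127.4 px per column.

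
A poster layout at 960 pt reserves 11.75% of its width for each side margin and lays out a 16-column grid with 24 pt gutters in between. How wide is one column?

960 × (1 − 2·11.75%) = 960 × 76.5% = 734.4 pt for the columns.
Subtracting 15 gutters of 24 leaves 374.4 for 16 columns, so c = 23.4 pt.

23.4 pt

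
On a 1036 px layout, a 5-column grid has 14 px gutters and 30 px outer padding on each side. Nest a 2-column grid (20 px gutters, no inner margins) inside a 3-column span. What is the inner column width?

280 px

Subtract both margins: 1036 − 2·30 = 976 px.
5c + 4·14 = 976 → 5c = 920 → c = 184 px.
Span of 3: 3·184 + 2·14 = 552 + 28 = 580 px.
2d + 1·20 = 580 → 2d = 560 → d = 280 px.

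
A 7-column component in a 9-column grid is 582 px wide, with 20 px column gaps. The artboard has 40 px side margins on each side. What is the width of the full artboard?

834 px

7 columns + 6 column gaps: 7c + 6·20 = 582.
7c = 582 − 120 = 462, so c = 66 px.
Adding margins, columns and gutters: 80 + 594 + 160 = 834 px.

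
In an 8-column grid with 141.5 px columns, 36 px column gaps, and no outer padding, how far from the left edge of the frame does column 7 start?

No margin, so column 7 starts at 6·(column + gutter) = 6·177.5 = 1065 px.

1065 px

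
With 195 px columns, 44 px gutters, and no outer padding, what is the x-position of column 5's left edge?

956 px

Each column+gutter stride is 239 px; with no margin, 4 of them is 956 px.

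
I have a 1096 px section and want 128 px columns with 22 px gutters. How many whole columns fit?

7 columns: 7·128 + 6·22 = 1028 px ≤ 1096.
8 columns: 1178 px > 1096. So 7.

7 columns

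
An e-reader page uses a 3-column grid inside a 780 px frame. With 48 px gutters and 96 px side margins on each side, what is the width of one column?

Subtract both margins: 780 − 2·96 = 588 px.
3 columns + 2 gutters: 3c + 2·48 = 588.
3c = 588 − 96 = 492, so c = 164 px.

164 px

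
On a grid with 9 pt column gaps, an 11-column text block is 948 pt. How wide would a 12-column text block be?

1035 pt

Subtracting 10 column gaps of 9 leaves 858 for 11 columns, so c = 78 pt.
12 columns plus 11 column gaps: 936 + 99 = 1035 pt.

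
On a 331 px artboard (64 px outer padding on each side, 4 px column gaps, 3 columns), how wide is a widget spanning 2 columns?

134 px

Content width = 331 − 2·64 = 203 px.
203 − 2·4 = 195; ÷3 gives c = 65 px.
2 columns plus 1 column gap: 130 + 4 = 134 px.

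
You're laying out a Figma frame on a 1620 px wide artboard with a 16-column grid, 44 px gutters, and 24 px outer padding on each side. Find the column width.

Subtract both margins: 1620 − 2·24 = 1572 px.
16c + 15·44 = 1572 → 16c = 912 → c = 57 px.

57 px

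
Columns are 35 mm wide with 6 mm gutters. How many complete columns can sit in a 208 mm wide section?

5 columns: 5·35 + 4·6 = 199 mm ≤ 208.
6 columns: 240 mm > 208. So 5.

5 columns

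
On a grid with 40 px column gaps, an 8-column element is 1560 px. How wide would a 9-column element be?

1560 − 7·40 = 1280; ÷8 gives c = 160 px.
9-column span = 9·160 + 8·40 = 1760 px.

1760 px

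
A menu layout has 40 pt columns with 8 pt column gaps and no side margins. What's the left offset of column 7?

Each column+gutter stride is 48 pt; with no margin, 6 of them is 288 pt.

288 pt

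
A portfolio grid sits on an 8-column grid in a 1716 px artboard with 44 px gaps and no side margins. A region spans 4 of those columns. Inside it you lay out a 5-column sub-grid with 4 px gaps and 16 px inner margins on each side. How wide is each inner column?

157.6 px

1716 − 7·44 = 1408; ÷8 gives c = 176 px.
4-column span = 4·176 + 3·44 = 836 px.
Inner content = 836 − 2·16 = 804 px.
5 columns + 4 gaps: 5d + 4·4 = 804.
5d = 804 − 16 = 788, so d = 157.6 px.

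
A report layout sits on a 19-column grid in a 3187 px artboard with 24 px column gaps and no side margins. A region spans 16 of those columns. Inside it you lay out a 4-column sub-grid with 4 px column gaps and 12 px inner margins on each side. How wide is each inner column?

661 px

3187 − 18·24 = 2755; ÷19 gives c = 145 px.
16 columns plus 15 column gaps: 2320 + 360 = 2680 px.
Inner content = 2680 − 2·12 = 2656 px.
4 columns + 3 column gaps: 4d + 3·4 = 2656.
4d = 2656 − 12 = 2644, so d = 661 px.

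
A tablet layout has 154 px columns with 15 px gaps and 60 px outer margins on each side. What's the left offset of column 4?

567 px

Before column 4: the margin + 3 columns + 3 gaps.
Offset = 60 + 3·(154 + 15) = 60 + 507 = 567 px.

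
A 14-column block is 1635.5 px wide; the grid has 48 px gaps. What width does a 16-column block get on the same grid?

1876 px

14 columns + 13 gaps: 14c + 13·48 = 1635.5.
14c = 1635.5 − 624 = 1011.5, so c = 72.25 px.
Span of 16: 16·72.25 + 15·48 = 1156 + 720 = 1876 px.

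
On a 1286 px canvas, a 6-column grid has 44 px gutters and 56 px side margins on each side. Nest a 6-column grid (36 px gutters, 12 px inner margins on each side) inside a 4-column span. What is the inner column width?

Outer content = 1286 − 2·56 = 1174 px.
6 columns + 5 gutters: 6c + 5·44 = 1174.
6c = 1174 − 220 = 954, so c = 159 px.
4-column span = 4·159 + 3·44 = 768 px.
Inner content = 768 − 2·12 = 744 px.
6d + 5·36 = 744 → 6d = 564 → d = 94 px.

94 px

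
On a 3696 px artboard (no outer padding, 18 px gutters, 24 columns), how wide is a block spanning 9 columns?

1374.75 px

3696 − 23·18 = 3282; ÷24 gives c = 136.75 px.
9-column span = 9·136.75 + 8·18 = 1374.75 px.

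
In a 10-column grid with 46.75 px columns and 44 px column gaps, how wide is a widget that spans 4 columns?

Span of 4: 4·46.75 + 3·44 = 187 + 132 = 319 px.

319 px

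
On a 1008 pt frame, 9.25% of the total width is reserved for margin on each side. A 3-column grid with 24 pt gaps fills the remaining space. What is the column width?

Margins: 9.25% × 1008 = 93.24 pt each, so content = 1008 − 186.48 = 821.52 pt.
3c + 2·24 = 821.52 → 3c = 773.52 → c = 257.84 pt.

257.84 pt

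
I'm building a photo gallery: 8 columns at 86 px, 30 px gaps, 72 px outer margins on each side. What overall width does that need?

Frame = 2·72 + 8·86 + 7·30 = 144 + 688 + 210 = 1042 px.

1042 px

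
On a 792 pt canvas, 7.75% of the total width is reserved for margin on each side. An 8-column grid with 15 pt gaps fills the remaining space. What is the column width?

Margins: 7.75% × 792 = 61.38 pt each, so content = 792 − 122.76 = 669.24 pt.
8c + 7·15 = 669.24 → 8c = 564.24 → c = 70.53 pt.

70.53 pt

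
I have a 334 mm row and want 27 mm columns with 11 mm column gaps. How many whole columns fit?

9 columns

k columns need k·27 + (k−1)·11 = k·38 − 11.
k·38 − 11 ≤ 334 → k ≤ 345 / 38 ≈ 9.08, so k = 9.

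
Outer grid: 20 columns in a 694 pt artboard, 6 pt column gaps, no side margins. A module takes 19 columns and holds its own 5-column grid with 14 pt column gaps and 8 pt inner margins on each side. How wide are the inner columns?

117.4 pt

20c + 19·6 = 694 → 20c = 580 → c = 29 pt.
19-column span = 19·29 + 18·6 = 659 pt.
Inner content = 659 − 2·8 = 643 pt.
5 columns + 4 column gaps: 5d + 4·14 = 643.
5d = 643 − 56 = 587, so d = 117.4 pt.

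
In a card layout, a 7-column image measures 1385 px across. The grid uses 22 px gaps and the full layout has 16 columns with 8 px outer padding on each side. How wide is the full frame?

7 columns + 6 gaps: 7c + 6·22 = 1385.
7c = 1385 − 132 = 1253, so c = 179 px.
Adding margins, columns and gutters: 16 + 2864 + 330 = 3210 px.

3210 px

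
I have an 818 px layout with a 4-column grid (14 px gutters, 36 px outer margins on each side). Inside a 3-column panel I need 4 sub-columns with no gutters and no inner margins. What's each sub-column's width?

139 px

Outer content = 818 − 2·36 = 746 px.
Subtracting 3 gutters of 14 leaves 704 for 4 columns, so c = 176 px.
3-column span = 3·176 + 2·14 = 556 px.
4d = 556 → d = 139 px.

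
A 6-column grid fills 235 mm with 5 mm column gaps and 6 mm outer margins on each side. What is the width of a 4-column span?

147 mm

Subtract both margins: 235 − 2·6 = 223 mm.
Subtracting 5 column gaps of 5 leaves 198 for 6 columns, so c = 33 mm.
Span of 4: 4·33 + 3·5 = 132 + 15 = 147 mm.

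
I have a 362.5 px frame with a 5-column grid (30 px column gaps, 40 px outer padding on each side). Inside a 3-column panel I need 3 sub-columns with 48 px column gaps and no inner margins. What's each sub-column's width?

Outer content = 362.5 − 2·40 = 282.5 px.
5 columns + 4 column gaps: 5c + 4·30 = 282.5.
5c = 282.5 − 120 = 162.5, so c = 32.5 px.
3-column span = 3·32.5 + 2·30 = 157.5 px.
3d + 2·48 = 157.5 → 3d = 61.5 → d = 20.5 px.

20.5 px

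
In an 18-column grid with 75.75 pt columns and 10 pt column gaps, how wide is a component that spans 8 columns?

Span of 8: 8·75.75 + 7·10 = 606 + 70 = 676 pt.

676 pt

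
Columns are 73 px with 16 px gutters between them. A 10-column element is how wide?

874 px

10-column span = 10·73 + 9·16 = 874 px.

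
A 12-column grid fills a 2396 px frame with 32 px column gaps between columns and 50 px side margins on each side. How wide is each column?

Take off 100 px of margins, leaving 2296 px.
Subtracting 11 column gaps of 32 leaves 1944 for 12 columns, so c = 162 px.

162 px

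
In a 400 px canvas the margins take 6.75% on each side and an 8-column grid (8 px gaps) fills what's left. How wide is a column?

Each margin = 6.75% of 400 = 27 px; content = 400 − 2·27 = 346 px.
346 − 7·8 = 290; ÷8 gives c = 36.25 px.

36.25 px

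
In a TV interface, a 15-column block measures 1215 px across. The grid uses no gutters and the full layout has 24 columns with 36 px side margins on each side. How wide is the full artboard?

2016 px

15c = 1215 → c = 81 px.
Total width: 2·36 + 24·81 = 2016 px.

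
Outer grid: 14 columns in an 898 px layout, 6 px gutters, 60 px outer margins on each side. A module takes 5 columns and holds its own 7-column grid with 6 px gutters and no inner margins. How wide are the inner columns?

34 px

Inside the margins: 898 − 120 = 778 px.
14 columns + 13 gutters: 14c + 13·6 = 778.
14c = 778 − 78 = 700, so c = 50 px.
5-column span = 5·50 + 4·6 = 274 px.
Subtracting 6 gutters of 6 leaves 238 for 7 columns, so d = 34 px.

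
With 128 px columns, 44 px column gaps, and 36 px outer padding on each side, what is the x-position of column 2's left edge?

Before column 2: the margin + 1 column + 1 column gap.
Offset = 36 + 1·(128 + 44) = 36 + 172 = 208 px.

208 px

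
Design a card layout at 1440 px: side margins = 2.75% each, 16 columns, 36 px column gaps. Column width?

51.3 px

Margins: 2.75% × 1440 = 39.6 px each, so content = 1440 − 79.2 = 1360.8 px.
1360.8 − 15·36 = 820.8; ÷16 gives c = 51.3 px.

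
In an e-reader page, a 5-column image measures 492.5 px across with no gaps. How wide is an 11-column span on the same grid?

1083.5 px

492.5 / 5 = 98.5 px per column.
11-column span = 11·98.5 = 1083.5 px.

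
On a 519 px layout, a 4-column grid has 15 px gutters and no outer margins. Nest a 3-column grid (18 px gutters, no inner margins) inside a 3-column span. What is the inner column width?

Subtracting 3 gutters of 15 leaves 474 for 4 columns, so c = 118.5 px.
3-column span = 3·118.5 + 2·15 = 385.5 px.
3d + 2·18 = 385.5 → 3d = 349.5 → d = 116.5 px.

116.5 px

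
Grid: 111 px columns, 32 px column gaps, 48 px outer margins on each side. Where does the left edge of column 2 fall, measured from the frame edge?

191 px

Each column+gutter stride is 143 px; 1 of them past the 48 px margin is 48 + 143 = 191 px.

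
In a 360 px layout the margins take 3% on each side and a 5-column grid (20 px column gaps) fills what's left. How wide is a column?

51.68 px

Each margin = 3% of 360 = 10.8 px; content = 360 − 2·10.8 = 338.4 px.
5c + 4·20 = 338.4 → 5c = 258.4 → c = 51.68 px.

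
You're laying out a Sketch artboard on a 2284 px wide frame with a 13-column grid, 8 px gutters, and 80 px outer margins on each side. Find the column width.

156 px

Inside the margins: 2284 − 160 = 2124 px.
13c + 12·8 = 2124 → 13c = 2028 → c = 156 px.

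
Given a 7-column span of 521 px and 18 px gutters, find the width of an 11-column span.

829 px

521 − 6·18 = 413; ÷7 gives c = 59 px.
11 columns plus 10 gutters: 649 + 180 = 829 px.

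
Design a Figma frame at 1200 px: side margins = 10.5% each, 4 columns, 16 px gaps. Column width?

225 px

Each margin = 10.5% of 1200 = 126 px; content = 1200 − 2·126 = 948 px.
4 columns + 3 gaps: 4c + 3·16 = 948.
4c = 948 − 48 = 900, so c = 225 px.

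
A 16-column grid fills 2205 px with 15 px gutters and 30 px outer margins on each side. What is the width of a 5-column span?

660 px

Inside the margins: 2205 − 60 = 2145 px.
16c + 15·15 = 2145 → 16c = 1920 → c = 120 px.
5 columns plus 4 gutters: 600 + 60 = 660 px.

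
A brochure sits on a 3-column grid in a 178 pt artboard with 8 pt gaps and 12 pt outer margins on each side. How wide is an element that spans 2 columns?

Content width = 178 − 2·12 = 154 pt.
154 − 2·8 = 138; ÷3 gives c = 46 pt.
2-column span = 2·46 + 1·8 = 100 pt.

100 pt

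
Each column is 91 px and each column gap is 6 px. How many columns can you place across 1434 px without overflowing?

14 columns

Each extra column adds 91 + 6 = 97 px.
(1434 + 6) / 97 = 14.85, so 14 columns fit.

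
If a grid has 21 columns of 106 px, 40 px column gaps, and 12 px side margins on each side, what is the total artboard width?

3050 px

Artboard = 2·12 + 21·106 + 20·40 = 24 + 2226 + 800 = 3050 px.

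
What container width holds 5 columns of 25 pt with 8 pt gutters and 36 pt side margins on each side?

229 pt

Container = 2·36 + 5·25 + 4·8 = 72 + 125 + 32 = 229 pt.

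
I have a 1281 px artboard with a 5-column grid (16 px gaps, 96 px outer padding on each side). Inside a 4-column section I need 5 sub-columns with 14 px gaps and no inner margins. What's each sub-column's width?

162.4 px

Outer content = 1281 − 2·96 = 1089 px.
5c + 4·16 = 1089 → 5c = 1025 → c = 205 px.
4-column span = 4·205 + 3·16 = 868 px.
868 − 4·14 = 812; ÷5 gives d = 162.4 px.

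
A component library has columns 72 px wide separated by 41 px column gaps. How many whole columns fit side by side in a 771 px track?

7 columns

Each extra column adds 72 + 41 = 113 px.
(771 + 41) / 113 = 7.19, so 7 columns fit.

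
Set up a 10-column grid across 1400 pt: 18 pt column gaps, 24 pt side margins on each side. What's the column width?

Inside the margins: 1400 − 48 = 1352 pt.
10c + 9·18 = 1352 → 10c = 1190 → c = 119 pt.

119 pt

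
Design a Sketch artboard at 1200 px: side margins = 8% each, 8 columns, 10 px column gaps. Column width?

117.25 px

1200 × (1 − 2·8%) = 1200 × 84% = 1008 px for the columns.
1008 − 7·10 = 938; ÷8 gives c = 117.25 px.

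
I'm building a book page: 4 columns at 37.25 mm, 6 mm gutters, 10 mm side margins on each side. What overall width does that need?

187 mm

Total width: 2·10 + 4·37.25 + 3·6 = 187 mm.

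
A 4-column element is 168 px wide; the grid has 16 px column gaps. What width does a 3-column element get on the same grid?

122 px

168 − 3·16 = 120; ÷4 gives c = 30 px.
Span of 3: 3·30 + 2·16 = 90 + 32 = 122 px.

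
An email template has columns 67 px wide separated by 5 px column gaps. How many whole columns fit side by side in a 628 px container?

8 columns

8 columns: 8·67 + 7·5 = 571 px ≤ 628.
9 columns: 643 px > 628. So 8.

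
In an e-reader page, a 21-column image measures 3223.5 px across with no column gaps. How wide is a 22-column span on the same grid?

3377 px

3223.5 / 21 = 153.5 px per column.
22-column span = 22·153.5 = 3377 px.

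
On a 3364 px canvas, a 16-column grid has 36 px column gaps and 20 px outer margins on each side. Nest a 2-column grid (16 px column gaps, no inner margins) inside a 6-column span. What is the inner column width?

604 px

Take off 40 px of margins, leaving 3324 px.
Subtracting 15 column gaps of 36 leaves 2784 for 16 columns, so c = 174 px.
Span of 6: 6·174 + 5·36 = 1044 + 180 = 1224 px.
1224 − 1·16 = 1208; ÷2 gives d = 604 px.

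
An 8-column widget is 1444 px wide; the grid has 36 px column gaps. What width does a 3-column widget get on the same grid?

8 columns + 7 column gaps: 8c + 7·36 = 1444.
8c = 1444 − 252 = 1192, so c = 149 px.
3 columns plus 2 column gaps: 447 + 72 = 519 px.

519 px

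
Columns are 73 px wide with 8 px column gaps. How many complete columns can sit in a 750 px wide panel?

Each extra column adds 73 + 8 = 81 px.
(750 + 8) / 81 = 9.36, so 9 columns fit.

9 columns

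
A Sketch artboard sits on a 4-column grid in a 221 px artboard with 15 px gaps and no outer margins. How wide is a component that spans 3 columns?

221 − 3·15 = 176; ÷4 gives c = 44 px.
3-column span = 3·44 + 2·15 = 162 px.

162 px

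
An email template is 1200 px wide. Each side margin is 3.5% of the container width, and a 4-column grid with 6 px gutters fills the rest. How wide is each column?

Margins: 3.5% × 1200 = 42 px each, so content = 1200 − 84 = 1116 px.
4c + 3·6 = 1116 → 4c = 1098 → c = 274.5 px.

274.5 px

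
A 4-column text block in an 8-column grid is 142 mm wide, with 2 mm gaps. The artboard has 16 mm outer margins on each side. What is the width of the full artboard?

318 mm

4c + 3·2 = 142 → 4c = 136 → c = 34 mm.
Total width: 2·16 + 8·34 + 7·2 = 318 mm.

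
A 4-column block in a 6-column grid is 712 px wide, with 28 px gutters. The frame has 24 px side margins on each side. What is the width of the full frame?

712 − 3·28 = 628; ÷4 gives c = 157 px.
Total width: 2·24 + 6·157 + 5·28 = 1130 px.

1130 px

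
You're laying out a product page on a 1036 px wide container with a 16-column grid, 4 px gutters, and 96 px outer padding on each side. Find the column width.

Content width = 1036 − 2·96 = 844 px.
16c + 15·4 = 844 → 16c = 784 → c = 49 px.

49 px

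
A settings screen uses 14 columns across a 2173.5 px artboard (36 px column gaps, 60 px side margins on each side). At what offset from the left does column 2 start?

Inside the margins: 2173.5 − 120 = 2053.5 px.
Subtracting 13 column gaps of 36 leaves 1585.5 for 14 columns, so c = 113.25 px.
Column 2 starts at margin + 1·(column + gutter) = 60 + 1·149.25 = 209.25 px.

209.25 px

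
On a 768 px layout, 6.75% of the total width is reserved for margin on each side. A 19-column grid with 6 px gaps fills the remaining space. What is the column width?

768 × (1 − 2·6.75%) = 768 × 86.5% = 664.32 px for the columns.
Subtracting 18 gaps of 6 leaves 556.32 for 19 columns, so c = 29.28 px.

29.28 px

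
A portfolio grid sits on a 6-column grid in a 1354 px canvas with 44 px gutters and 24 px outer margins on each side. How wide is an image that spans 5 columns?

Subtract both margins: 1354 − 2·24 = 1306 px.
6c + 5·44 = 1306 → 6c = 1086 → c = 181 px.
Span of 5: 5·181 + 4·44 = 905 + 176 = 1081 px.

1081 px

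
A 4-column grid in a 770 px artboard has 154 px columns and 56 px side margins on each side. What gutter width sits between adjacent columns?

14 px

Inside the margins: 770 − 112 = 658 px.
4·154 + 3g = 658 → 3g = 42 → g = 14 px.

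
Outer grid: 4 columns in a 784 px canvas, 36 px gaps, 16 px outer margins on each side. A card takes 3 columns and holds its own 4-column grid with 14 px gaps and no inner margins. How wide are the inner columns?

128.25 px

Outer content = 784 − 2·16 = 752 px.
752 − 3·36 = 644; ÷4 gives c = 161 px.
3-column span = 3·161 + 2·36 = 555 px.
Subtracting 3 gaps of 14 leaves 513 for 4 columns, so d = 128.25 px.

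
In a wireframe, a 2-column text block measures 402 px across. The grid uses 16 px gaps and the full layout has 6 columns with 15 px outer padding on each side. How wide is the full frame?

2c + 1·16 = 402 → 2c = 386 → c = 193 px.
Adding margins, columns and gutters: 30 + 1158 + 80 = 1268 px.

1268 px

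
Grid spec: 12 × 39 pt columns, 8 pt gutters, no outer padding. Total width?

Canvas = 12·39 + 11·8 = 468 + 88 = 556 pt.

556 pt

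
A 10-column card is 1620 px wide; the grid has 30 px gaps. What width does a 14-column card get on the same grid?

2280 px

10 columns + 9 gaps: 10c + 9·30 = 1620.
10c = 1620 − 270 = 1350, so c = 135 px.
14 columns plus 13 gaps: 1890 + 390 = 2280 px.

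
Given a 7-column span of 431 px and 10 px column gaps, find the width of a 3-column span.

179 px

7 columns + 6 column gaps: 7c + 6·10 = 431.
7c = 431 − 60 = 371, so c = 53 px.
3 columns plus 2 column gaps: 159 + 20 = 179 px.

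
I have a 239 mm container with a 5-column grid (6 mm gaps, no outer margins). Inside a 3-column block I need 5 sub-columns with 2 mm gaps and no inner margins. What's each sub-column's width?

26.6 mm

Subtracting 4 gaps of 6 leaves 215 for 5 columns, so c = 43 mm.
Span of 3: 3·43 + 2·6 = 129 + 12 = 141 mm.
Subtracting 4 gaps of 2 leaves 133 for 5 columns, so d = 26.6 mm.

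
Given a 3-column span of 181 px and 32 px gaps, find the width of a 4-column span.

3c + 2·32 = 181 → 3c = 117 → c = 39 px.
4 columns plus 3 gaps: 156 + 96 = 252 px.

252 px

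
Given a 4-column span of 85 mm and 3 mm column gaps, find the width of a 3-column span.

63 mm

4c + 3·3 = 85 → 4c = 76 → c = 19 mm.
3 columns plus 2 column gaps: 57 + 6 = 63 mm.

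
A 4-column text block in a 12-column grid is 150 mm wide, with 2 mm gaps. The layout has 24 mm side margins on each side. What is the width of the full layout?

4c + 3·2 = 150 → 4c = 144 → c = 36 mm.
Layout = 2·24 + 12·36 + 11·2 = 48 + 432 + 22 = 502 mm.

502 mm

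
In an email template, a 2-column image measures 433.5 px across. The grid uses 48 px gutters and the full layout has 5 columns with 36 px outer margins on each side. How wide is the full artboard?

2 columns + 1 gutter: 2c + 1·48 = 433.5.
2c = 433.5 − 48 = 385.5, so c = 192.75 px.
Adding margins, columns and gutters: 72 + 963.75 + 192 = 1227.75 px.

1227.75 px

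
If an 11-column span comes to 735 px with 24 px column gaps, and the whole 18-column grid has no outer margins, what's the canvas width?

1218 px

11 columns + 10 column gaps: 11c + 10·24 = 735.
11c = 735 − 240 = 495, so c = 45 px.
Total width: 18·45 + 17·24 = 1218 px.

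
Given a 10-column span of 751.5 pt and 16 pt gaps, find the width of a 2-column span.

10 columns + 9 gaps: 10c + 9·16 = 751.5.
10c = 751.5 − 144 = 607.5, so c = 60.75 pt.
Span of 2: 2·60.75 + 1·16 = 121.5 + 16 = 137.5 pt.

137.5 pt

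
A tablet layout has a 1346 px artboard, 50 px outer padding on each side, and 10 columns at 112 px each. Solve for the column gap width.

Subtract both margins: 1346 − 2·50 = 1246 px.
Columns use 1120 px, leaving 126 px across 9 column gaps = 14 px each.

14 px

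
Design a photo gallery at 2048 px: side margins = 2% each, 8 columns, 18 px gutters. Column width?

2048 × (1 − 2·2%) = 2048 × 96% = 1966.08 px for the columns.
1966.08 − 7·18 = 1840.08; ÷8 gives c = 230.01 px.

230.01 px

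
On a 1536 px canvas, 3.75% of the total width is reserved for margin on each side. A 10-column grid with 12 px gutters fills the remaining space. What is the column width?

131.28 px

1536 × (1 − 2·3.75%) = 1536 × 92.5% = 1420.8 px for the columns.
10 columns + 9 gutters: 10c + 9·12 = 1420.8.
10c = 1420.8 − 108 = 1312.8, so c = 131.28 px.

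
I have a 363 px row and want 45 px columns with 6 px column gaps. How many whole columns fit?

Each extra column adds 45 + 6 = 51 px.
(363 + 6) / 51 = 7.24, so 7 columns fit.

7 columns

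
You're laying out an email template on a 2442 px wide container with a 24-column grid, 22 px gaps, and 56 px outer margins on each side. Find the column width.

76 px

Take off 112 px of margins, leaving 2330 px.
24 columns + 23 gaps: 24c + 23·22 = 2330.
24c = 2330 − 506 = 1824, so c = 76 px.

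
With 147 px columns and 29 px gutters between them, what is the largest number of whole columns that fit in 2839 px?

k columns need k·147 + (k−1)·29 = k·176 − 29.
k·176 − 29 ≤ 2839 → k ≤ 2868 / 176 ≈ 16.30, so k = 16.

16 columns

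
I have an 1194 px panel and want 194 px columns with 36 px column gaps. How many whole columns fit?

Each extra column adds 194 + 36 = 230 px.
(1194 + 36) / 230 = 5.35, so 5 columns fit.

5 columns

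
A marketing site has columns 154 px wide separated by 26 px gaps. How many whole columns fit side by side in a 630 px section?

3 columns

k columns need k·154 + (k−1)·26 = k·180 − 26.
k·180 − 26 ≤ 630 → k ≤ 656 / 180 ≈ 3.64, so k = 3.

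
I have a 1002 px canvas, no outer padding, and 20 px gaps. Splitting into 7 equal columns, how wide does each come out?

Subtracting 6 gaps of 20 leaves 882 for 7 columns, so c = 126 px.

126 px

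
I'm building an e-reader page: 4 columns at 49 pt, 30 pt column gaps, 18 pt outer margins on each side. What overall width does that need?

Total width: 2·18 + 4·49 + 3·30 = 322 pt.

322 pt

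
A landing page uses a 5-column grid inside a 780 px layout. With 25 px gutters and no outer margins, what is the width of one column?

5c + 4·25 = 780 → 5c = 680 → c = 136 px.

136 px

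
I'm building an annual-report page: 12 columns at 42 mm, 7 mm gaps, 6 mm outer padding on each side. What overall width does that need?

593 mm

Artboard = 2·6 + 12·42 + 11·7 = 12 + 504 + 77 = 593 mm.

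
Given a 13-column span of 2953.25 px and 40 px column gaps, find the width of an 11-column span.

2953.25 − 12·40 = 2473.25; ÷13 gives c = 190.25 px.
11 columns plus 10 column gaps: 2092.75 + 400 = 2492.75 px.

2492.75 px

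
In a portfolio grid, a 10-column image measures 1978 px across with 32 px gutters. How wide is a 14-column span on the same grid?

1978 − 9·32 = 1690; ÷10 gives c = 169 px.
Span of 14: 14·169 + 13·32 = 2366 + 416 = 2782 px.

2782 px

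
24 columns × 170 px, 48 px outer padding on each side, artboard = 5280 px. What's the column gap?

48 px

Inside the margins: 5280 − 96 = 5184 px.
24 columns take 24·170 = 4080 px; remaining 1104 splits into 23 column gaps.
g = 1104 / 23 = 48 px.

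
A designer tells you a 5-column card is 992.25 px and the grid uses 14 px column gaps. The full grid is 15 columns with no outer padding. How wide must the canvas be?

5c + 4·14 = 992.25 → 5c = 936.25 → c = 187.25 px.
Total width: 15·187.25 + 14·14 = 3004.75 px.

3004.75 px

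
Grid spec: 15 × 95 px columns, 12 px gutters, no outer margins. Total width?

1593 px

Summing: 1425 + 168 = 1593 px.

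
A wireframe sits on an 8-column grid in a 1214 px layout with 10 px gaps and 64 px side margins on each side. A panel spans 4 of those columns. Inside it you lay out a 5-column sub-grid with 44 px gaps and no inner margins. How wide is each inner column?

Inside the margins: 1214 − 128 = 1086 px.
1086 − 7·10 = 1016; ÷8 gives c = 127 px.
Span of 4: 4·127 + 3·10 = 508 + 30 = 538 px.
5d + 4·44 = 538 → 5d = 362 → d = 72.4 px.

72.4 px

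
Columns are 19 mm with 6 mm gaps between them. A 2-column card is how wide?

44 mm

2-column span = 2·19 + 1·6 = 44 mm.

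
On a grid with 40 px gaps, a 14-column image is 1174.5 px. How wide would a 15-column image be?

14c + 13·40 = 1174.5 → 14c = 654.5 → c = 46.75 px.
15-column span = 15·46.75 + 14·40 = 1261.25 px.

1261.25 px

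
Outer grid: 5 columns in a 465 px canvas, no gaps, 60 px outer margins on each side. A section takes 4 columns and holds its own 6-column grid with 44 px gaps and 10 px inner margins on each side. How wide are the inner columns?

6 px

Take off 120 px of margins, leaving 345 px.
345 / 5 = 69 px per column.
With no gaps, 4 columns span 4·69 = 276 px.
Inner content = 276 − 2·10 = 256 px.
6d + 5·44 = 256 → 6d = 36 → d = 6 px.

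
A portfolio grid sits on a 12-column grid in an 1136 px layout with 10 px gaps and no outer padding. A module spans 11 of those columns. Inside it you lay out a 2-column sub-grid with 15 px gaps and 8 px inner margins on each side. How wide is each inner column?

504.75 px

12c + 11·10 = 1136 → 12c = 1026 → c = 85.5 px.
11 columns plus 10 gaps: 940.5 + 100 = 1040.5 px.
Inner content = 1040.5 − 2·8 = 1024.5 px.
1024.5 − 1·15 = 1009.5; ÷2 gives d = 504.75 px.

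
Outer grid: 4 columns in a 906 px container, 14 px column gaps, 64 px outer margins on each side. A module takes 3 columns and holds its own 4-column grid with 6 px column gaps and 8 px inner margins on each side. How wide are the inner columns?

Take off 128 px of margins, leaving 778 px.
4c + 3·14 = 778 → 4c = 736 → c = 184 px.
3 columns plus 2 column gaps: 552 + 28 = 580 px.
Inner content = 580 − 2·8 = 564 px.
564 − 3·6 = 546; ÷4 gives d = 136.5 px.

136.5 px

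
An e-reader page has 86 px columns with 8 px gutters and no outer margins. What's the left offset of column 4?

Each column+gutter stride is 94 px; with no margin, 3 of them is 282 px.

282 px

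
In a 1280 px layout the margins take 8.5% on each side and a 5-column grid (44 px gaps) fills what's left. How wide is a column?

1280 × (1 − 2·8.5%) = 1280 × 83% = 1062.4 px for the columns.
1062.4 − 4·44 = 886.4; ÷5 gives c = 177.28 px.

177.28 px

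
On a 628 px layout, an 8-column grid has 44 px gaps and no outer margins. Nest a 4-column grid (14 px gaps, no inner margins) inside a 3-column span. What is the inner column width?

Subtracting 7 gaps of 44 leaves 320 for 8 columns, so c = 40 px.
3-column span = 3·40 + 2·44 = 208 px.
Subtracting 3 gaps of 14 leaves 166 for 4 columns, so d = 41.5 px.

41.5 px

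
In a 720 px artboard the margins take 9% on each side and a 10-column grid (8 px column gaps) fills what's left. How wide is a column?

51.84 px

720 × (1 − 2·9%) = 720 × 82% = 590.4 px for the columns.
10 columns + 9 column gaps: 10c + 9·8 = 590.4.
10c = 590.4 − 72 = 518.4, so c = 51.84 px.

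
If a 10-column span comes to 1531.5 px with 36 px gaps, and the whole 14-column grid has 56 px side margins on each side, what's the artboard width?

2270.5 px

1531.5 − 9·36 = 1207.5; ÷10 gives c = 120.75 px.
Adding margins, columns and gutters: 112 + 1690.5 + 468 = 2270.5 px.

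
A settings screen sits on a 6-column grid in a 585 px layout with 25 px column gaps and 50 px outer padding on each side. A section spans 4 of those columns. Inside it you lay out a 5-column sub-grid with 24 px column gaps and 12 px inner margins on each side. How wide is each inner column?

Subtract both margins: 585 − 2·50 = 485 px.
6c + 5·25 = 485 → 6c = 360 → c = 60 px.
4-column span = 4·60 + 3·25 = 315 px.
Inner content = 315 − 2·12 = 291 px.
Subtracting 4 column gaps of 24 leaves 195 for 5 columns, so d = 39 px.

39 px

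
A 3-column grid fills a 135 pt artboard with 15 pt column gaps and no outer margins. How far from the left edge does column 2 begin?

50 pt

3 columns + 2 column gaps: 3c + 2·15 = 135.
3c = 135 − 30 = 105, so c = 35 pt.
Before column 2: 1 column + 1 column gap.
Offset = 1·(35 + 15) = 1·50 = 50 pt.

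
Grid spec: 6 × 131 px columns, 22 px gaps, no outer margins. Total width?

Summing: 786 + 110 = 896 px.

896 px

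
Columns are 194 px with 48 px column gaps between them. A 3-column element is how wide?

3-column span = 3·194 + 2·48 = 678 px.

678 px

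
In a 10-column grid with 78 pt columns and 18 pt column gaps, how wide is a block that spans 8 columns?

8-column span = 8·78 + 7·18 = 750 pt.

750 pt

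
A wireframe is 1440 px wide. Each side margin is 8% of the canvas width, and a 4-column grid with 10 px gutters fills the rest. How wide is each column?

Margins: 8% × 1440 = 115.2 px each, so content = 1440 − 230.4 = 1209.6 px.
4 columns + 3 gutters: 4c + 3·10 = 1209.6.
4c = 1209.6 − 30 = 1179.6, so c = 294.9 px.

294.9 px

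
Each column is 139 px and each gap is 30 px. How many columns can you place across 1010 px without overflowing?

k columns need k·139 + (k−1)·30 = k·169 − 30.
k·169 − 30 ≤ 1010 → k ≤ 1040 / 169 ≈ 6.15, so k = 6.

6 columns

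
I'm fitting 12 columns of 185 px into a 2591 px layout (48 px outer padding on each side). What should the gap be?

25 px

Take off 96 px of margins, leaving 2495 px.
12 columns take 12·185 = 2220 px; remaining 275 splits into 11 gaps.
g = 275 / 11 = 25 px.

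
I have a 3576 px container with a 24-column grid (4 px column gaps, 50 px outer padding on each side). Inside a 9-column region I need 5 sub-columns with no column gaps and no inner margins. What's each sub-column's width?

Outer content = 3576 − 2·50 = 3476 px.
24 columns + 23 column gaps: 24c + 23·4 = 3476.
24c = 3476 − 92 = 3384, so c = 141 px.
9-column span = 9·141 + 8·4 = 1301 px.
With no column gaps, each column is 1301/5 = 260.2 px.

260.2 px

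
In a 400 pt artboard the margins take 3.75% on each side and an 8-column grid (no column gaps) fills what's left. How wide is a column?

46.25 pt

Each margin = 3.75% of 400 = 15 pt; content = 400 − 2·15 = 370 pt.
370 / 8 = 46.25 pt per column.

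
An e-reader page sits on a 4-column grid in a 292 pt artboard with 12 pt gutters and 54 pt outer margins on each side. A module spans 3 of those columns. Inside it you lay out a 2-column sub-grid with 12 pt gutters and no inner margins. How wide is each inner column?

Subtract both margins: 292 − 2·54 = 184 pt.
4 columns + 3 gutters: 4c + 3·12 = 184.
4c = 184 − 36 = 148, so c = 37 pt.
3-column span = 3·37 + 2·12 = 135 pt.
Subtracting 1 gutter of 12 leaves 123 for 2 columns, so d = 61.5 pt.

61.5 pt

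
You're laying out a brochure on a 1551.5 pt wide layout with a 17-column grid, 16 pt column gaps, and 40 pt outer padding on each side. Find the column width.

Content width = 1551.5 − 2·40 = 1471.5 pt.
17c + 16·16 = 1471.5 → 17c = 1215.5 → c = 71.5 pt.

71.5 pt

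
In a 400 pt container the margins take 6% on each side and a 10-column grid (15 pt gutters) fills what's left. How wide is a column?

400 × (1 − 2·6%) = 400 × 88% = 352 pt for the columns.
10c + 9·15 = 352 → 10c = 217 → c = 21.7 pt.

21.7 pt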